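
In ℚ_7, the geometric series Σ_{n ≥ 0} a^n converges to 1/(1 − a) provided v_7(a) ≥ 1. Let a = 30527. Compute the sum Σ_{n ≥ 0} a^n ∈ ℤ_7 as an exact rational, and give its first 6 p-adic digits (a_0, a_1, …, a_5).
Σ a^n = 1/(1 − a) = -1/30526;  first 6 digits = (1, 0, 0, 5, 5, 1)

v_7(a) = 3 ≥ 1, so the series converges in ℤ_7 to 1/(1 − a) = 1/(1 − 30527) = -1/30526. Expand this rational in ℤ_7: compute digits iteratively via d_i = x_i mod 7, x_{i+1} = (x_i − d_i)/7. The first 6 digits are (1, 0, 0, 5, 5, 1).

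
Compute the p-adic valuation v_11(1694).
v_11(1694) = 2

v_11(n) is the largest exponent k such that 11^k divides n. Factor out: 1694 = 11^2 · 14. (Sign doesn't affect v_p.) So v_11(1694) = 2.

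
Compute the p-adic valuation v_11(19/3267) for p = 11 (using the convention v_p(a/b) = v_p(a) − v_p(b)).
v_11(19/3267) = -2

Factor powers of 11 from the numerator and denominator of the reduced fraction: 19 = 11^0 · 19 and 3267 = 11^2 · 27. Apply v_p(a/b) = v_p(a) − v_p(b): v_11(19/3267) = 0 − 2 = -2.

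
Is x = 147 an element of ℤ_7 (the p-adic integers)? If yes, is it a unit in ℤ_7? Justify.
x ∈ ℤ_7 but not a unit; v_7(x) = 2 > 0

ℤ_7 = {x ∈ ℚ_7 : v_7(x) ≥ 0} and ℤ_7^× = {x ∈ ℤ_7 : v_7(x) = 0}. Here v_7(147) = v_7(num) − v_7(den) = 2; compare against these criteria.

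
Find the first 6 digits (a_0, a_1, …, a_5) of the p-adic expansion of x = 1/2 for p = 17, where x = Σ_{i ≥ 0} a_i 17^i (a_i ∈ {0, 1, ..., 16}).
(a_0, …, a_5) = (9, 8, 8, 8, 8, 8)

v_17(1/2) = 0 (numerator and denominator both coprime to 17), so x ∈ ℤ_17^×. Compute digits iteratively via a_i = x_i mod 17, x_{i+1} = (x_i − a_i)/17, with x_0 = x:
  x_0 = 1/2;  a_0 = 9;  x_1 = (x_0 − 9)/17 = -1/2
  x_1 = -1/2;  a_1 = 8;  x_2 = (x_1 − 8)/17 = -1/2
  x_2 = -1/2;  a_2 = 8;  x_3 = (x_2 − 8)/17 = -1/2
  x_3 = -1/2;  a_3 = 8;  x_4 = (x_3 − 8)/17 = -1/2
  x_4 = -1/2;  a_4 = 8;  x_5 = (x_4 − 8)/17 = -1/2
  x_5 = -1/2;  a_5 = 8;  x_6 = (x_5 − 8)/17 = -1/2
Digits: (9, 8, 8, 8, 8, 8).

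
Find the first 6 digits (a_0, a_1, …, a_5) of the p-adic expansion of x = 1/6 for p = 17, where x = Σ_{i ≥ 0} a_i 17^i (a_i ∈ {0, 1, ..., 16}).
(a_0, …, a_5) = (3, 14, 2, 14, 2, 14)

v_17(1/6) = 0 (numerator and denominator both coprime to 17), so x ∈ ℤ_17^×. Compute digits iteratively via a_i = x_i mod 17, x_{i+1} = (x_i − a_i)/17, with x_0 = x:
  x_0 = 1/6;  a_0 = 3;  x_1 = (x_0 − 3)/17 = -1/6
  x_1 = -1/6;  a_1 = 14;  x_2 = (x_1 − 14)/17 = -5/6
  x_2 = -5/6;  a_2 = 2;  x_3 = (x_2 − 2)/17 = -1/6
  x_3 = -1/6;  a_3 = 14;  x_4 = (x_3 − 14)/17 = -5/6
  x_4 = -5/6;  a_4 = 2;  x_5 = (x_4 − 2)/17 = -1/6
  x_5 = -1/6;  a_5 = 14;  x_6 = (x_5 − 14)/17 = -5/6
Digits: (3, 14, 2, 14, 2, 14).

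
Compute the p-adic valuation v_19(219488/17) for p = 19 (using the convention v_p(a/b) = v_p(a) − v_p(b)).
v_19(219488/17) = 3

Factor powers of 19 from the numerator and denominator of the reduced fraction: 219488 = 19^3 · 32 and 17 = 19^0 · 17. Apply v_p(a/b) = v_p(a) − v_p(b): v_19(219488/17) = 3 − 0 = 3.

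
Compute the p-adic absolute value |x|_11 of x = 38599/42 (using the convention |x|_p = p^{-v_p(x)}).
|38599/42|_11 = 1/1331

Step 1 — compute v_11(x) by factoring powers of 11 out of the numerator and denominator: v_11(38599/42) = 3. Step 2 — apply |x|_p = p^{-v_p(x)} = 11^{-3} = 1/1331.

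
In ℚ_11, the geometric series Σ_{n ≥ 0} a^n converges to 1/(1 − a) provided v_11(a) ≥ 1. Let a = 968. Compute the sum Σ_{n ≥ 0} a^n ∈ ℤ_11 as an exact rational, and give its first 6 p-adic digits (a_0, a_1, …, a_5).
Σ a^n = 1/(1 − a) = -1/967;  first 6 digits = (1, 0, 8, 0, 9, 5)

v_11(a) = 2 ≥ 1, so the series converges in ℤ_11 to 1/(1 − a) = 1/(1 − 968) = -1/967. Expand this rational in ℤ_11: compute digits iteratively via d_i = x_i mod 11, x_{i+1} = (x_i − d_i)/11. The first 6 digits are (1, 0, 8, 0, 9, 5).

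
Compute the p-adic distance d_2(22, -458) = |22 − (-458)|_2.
d_2(22, -458) = 1/32

Step 1 — x − y = 22 − (-458) = 480. Step 2 — v_2(480) = 5 (factor: 480 = (2^5 · 15); the sign does not affect v_p). Step 3 — |x − y|_2 = 2^{-5} = 1/32.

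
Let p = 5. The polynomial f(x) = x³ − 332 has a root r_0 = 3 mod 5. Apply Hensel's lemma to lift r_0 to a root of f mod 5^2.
r_1 = 18 (mod 25)

Hensel: r_{i+1} = r_i − f(r_i)/f′(r_i) mod 5^{i+2}, where f′(x) = 3x². Iterate:
  r_0 = 3 (mod 5)
  r_1 = 18 (mod 25)
Final: r = 18 with f(r) ≡ 0 mod 5^2.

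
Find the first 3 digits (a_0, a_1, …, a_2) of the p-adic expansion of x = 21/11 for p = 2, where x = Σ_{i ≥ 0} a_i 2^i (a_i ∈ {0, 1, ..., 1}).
(a_0, …, a_2) = (1, 1, 1)

v_2(21/11) = 0 (numerator and denominator both coprime to 2), so x ∈ ℤ_2^×. Compute digits iteratively via a_i = x_i mod 2, x_{i+1} = (x_i − a_i)/2, with x_0 = x:
  x_0 = 21/11;  a_0 = 1;  x_1 = (x_0 − 1)/2 = 5/11
  x_1 = 5/11;  a_1 = 1;  x_2 = (x_1 − 1)/2 = -3/11
  x_2 = -3/11;  a_2 = 1;  x_3 = (x_2 − 1)/2 = -7/11
Digits: (1, 1, 1).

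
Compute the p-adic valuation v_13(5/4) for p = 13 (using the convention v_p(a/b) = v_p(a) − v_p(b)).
v_13(5/4) = 0

Factor powers of 13 from the numerator and denominator of the reduced fraction: 5 = 13^0 · 5 and 4 = 13^0 · 4. Apply v_p(a/b) = v_p(a) − v_p(b): v_13(5/4) = 0 − 0 = 0.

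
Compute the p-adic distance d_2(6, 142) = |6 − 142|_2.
d_2(6, 142) = 1/8

Step 1 — x − y = 6 − 142 = -136. Step 2 — v_2(-136) = 3 (factor: -136 = −(2^3 · 17); the sign does not affect v_p). Step 3 — |x − y|_2 = 2^{-3} = 1/8.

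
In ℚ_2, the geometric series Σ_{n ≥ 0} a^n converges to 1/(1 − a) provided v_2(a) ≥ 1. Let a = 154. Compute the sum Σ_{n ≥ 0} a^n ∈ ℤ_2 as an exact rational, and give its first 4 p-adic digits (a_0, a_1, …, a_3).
Σ a^n = 1/(1 − a) = -1/153;  first 4 digits = (1, 1, 1, 0)

v_2(a) = 1 ≥ 1, so the series converges in ℤ_2 to 1/(1 − a) = 1/(1 − 154) = -1/153. Expand this rational in ℤ_2: compute digits iteratively via d_i = x_i mod 2, x_{i+1} = (x_i − d_i)/2. The first 4 digits are (1, 1, 1, 0).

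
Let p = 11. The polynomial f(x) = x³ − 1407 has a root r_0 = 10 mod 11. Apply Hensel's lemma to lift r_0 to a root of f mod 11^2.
r_1 = 65 (mod 121)

Hensel: r_{i+1} = r_i − f(r_i)/f′(r_i) mod 11^{i+2}, where f′(x) = 3x². Iterate:
  r_0 = 10 (mod 11)
  r_1 = 65 (mod 121)
Final: r = 65 with f(r) ≡ 0 mod 11^2.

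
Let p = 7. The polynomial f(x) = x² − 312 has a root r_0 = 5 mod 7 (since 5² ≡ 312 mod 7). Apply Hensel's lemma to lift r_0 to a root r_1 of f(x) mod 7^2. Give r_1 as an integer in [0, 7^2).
r_1 = 19 (mod 49)

Hensel's recurrence: r_{i+1} = r_i − f(r_i)·(f′(r_i))^{-1} mod 7^{i+2}, with f′(x) = 2x. Iterate:
  r_0 = 5 (mod 7)
  r_1 = 19 (mod 49)
Final: r_1 = 19, and one checks f(r_1) ≡ 0 mod 7^2.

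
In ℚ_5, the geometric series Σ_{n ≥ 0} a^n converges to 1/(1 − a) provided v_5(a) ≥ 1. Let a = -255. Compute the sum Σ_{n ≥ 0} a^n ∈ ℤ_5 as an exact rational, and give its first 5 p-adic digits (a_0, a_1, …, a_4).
Σ a^n = 1/(1 − a) = 1/256;  first 5 digits = (1, 4, 0, 2, 4)

v_5(a) = 1 ≥ 1, so the series converges in ℤ_5 to 1/(1 − a) = 1/(1 − (-255)) = 1/256. Expand this rational in ℤ_5: compute digits iteratively via d_i = x_i mod 5, x_{i+1} = (x_i − d_i)/5. The first 5 digits are (1, 4, 0, 2, 4).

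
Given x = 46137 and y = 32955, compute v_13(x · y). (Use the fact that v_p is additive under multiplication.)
v_13(1520444835) = 6

v_p(x) = 3 (factor: 46137 = 13^3 · 21); v_p(y) = 3 (factor: 32955 = 13^3 · 15). Additivity: v_p(xy) = v_p(x) + v_p(y) = 3 + 3 = 6. (Direct check: xy = 1520444835 = 13^6 · (315).)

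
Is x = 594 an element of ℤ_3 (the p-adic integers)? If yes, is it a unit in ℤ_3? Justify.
x ∈ ℤ_3 but not a unit; v_3(x) = 3 > 0

ℤ_3 = {x ∈ ℚ_3 : v_3(x) ≥ 0} and ℤ_3^× = {x ∈ ℤ_3 : v_3(x) = 0}. Here v_3(594) = v_3(num) − v_3(den) = 3; compare against these criteria.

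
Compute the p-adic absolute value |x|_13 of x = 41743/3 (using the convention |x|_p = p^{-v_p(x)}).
|41743/3|_13 = 1/2197

Step 1 — compute v_13(x) by factoring powers of 13 out of the numerator and denominator: v_13(41743/3) = 3. Step 2 — apply |x|_p = p^{-v_p(x)} = 13^{-3} = 1/2197.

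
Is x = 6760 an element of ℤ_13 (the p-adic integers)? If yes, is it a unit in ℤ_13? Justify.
x ∈ ℤ_13 but not a unit; v_13(x) = 2 > 0

ℤ_13 = {x ∈ ℚ_13 : v_13(x) ≥ 0} and ℤ_13^× = {x ∈ ℤ_13 : v_13(x) = 0}. Here v_13(6760) = v_13(num) − v_13(den) = 2; compare against these criteria.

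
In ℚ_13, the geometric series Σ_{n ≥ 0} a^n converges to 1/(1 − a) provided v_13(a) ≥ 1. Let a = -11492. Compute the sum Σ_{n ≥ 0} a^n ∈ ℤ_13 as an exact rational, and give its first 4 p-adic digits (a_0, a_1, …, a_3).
Σ a^n = 1/(1 − a) = 1/11493;  first 4 digits = (1, 0, 10, 7)

v_13(a) = 2 ≥ 1, so the series converges in ℤ_13 to 1/(1 − a) = 1/(1 − (-11492)) = 1/11493. Expand this rational in ℤ_13: compute digits iteratively via d_i = x_i mod 13, x_{i+1} = (x_i − d_i)/13. The first 4 digits are (1, 0, 10, 7).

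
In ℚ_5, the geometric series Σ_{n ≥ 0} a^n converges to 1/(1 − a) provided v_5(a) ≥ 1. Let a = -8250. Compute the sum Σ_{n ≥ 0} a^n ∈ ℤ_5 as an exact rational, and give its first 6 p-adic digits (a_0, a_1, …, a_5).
Σ a^n = 1/(1 − a) = 1/8251;  first 6 digits = (1, 0, 0, 4, 1, 2)

v_5(a) = 3 ≥ 1, so the series converges in ℤ_5 to 1/(1 − a) = 1/(1 − (-8250)) = 1/8251. Expand this rational in ℤ_5: compute digits iteratively via d_i = x_i mod 5, x_{i+1} = (x_i − d_i)/5. The first 6 digits are (1, 0, 0, 4, 1, 2).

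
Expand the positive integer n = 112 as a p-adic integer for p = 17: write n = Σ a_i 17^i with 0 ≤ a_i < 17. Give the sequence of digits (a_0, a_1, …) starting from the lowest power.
(a_0, a_1, …) = (10, 6)

Repeated division by 17 gives the digits low-to-high: 112 = 10 + 6·17^1. Digit sequence: (10, 6).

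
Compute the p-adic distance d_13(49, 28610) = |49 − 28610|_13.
d_13(49, 28610) = 1/28561

Step 1 — x − y = 49 − 28610 = -28561. Step 2 — v_13(-28561) = 4 (factor: -28561 = −(13^4 · 1); the sign does not affect v_p). Step 3 — |x − y|_13 = 13^{-4} = 1/28561.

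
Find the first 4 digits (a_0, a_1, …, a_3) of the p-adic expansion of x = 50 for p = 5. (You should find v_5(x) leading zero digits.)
(a_0, …, a_3) = (0, 0, 2, 0)

v_5(50) = 2, so a_0 = ... = a_1 = 0. Factor out: x = 5^2 · u with u = 2 a unit in ℤ_5. Expand u iteratively via a_{v+i} = u_i mod 5, u_{i+1} = (u_i − a_{v+i})/5:
  u_0 = 2;  a_2 = 2;  u_1 = (u_0 − 2)/5 = 0
  u_1 = 0;  a_3 = 0;  u_2 = (u_1 − 0)/5 = 0
Digits: (0, 0, 2, 0).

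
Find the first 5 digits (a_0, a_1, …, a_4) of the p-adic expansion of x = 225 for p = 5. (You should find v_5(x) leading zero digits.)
(a_0, …, a_4) = (0, 0, 4, 1, 0)

v_5(225) = 2, so a_0 = ... = a_1 = 0. Factor out: x = 5^2 · u with u = 9 a unit in ℤ_5. Expand u iteratively via a_{v+i} = u_i mod 5, u_{i+1} = (u_i − a_{v+i})/5:
  u_0 = 9;  a_2 = 4;  u_1 = (u_0 − 4)/5 = 1
  u_1 = 1;  a_3 = 1;  u_2 = (u_1 − 1)/5 = 0
  u_2 = 0;  a_4 = 0;  u_3 = (u_2 − 0)/5 = 0
Digits: (0, 0, 4, 1, 0).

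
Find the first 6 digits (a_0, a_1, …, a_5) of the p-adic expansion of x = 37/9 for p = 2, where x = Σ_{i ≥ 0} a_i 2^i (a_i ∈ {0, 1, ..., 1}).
(a_0, …, a_5) = (1, 0, 1, 1, 1, 1)

v_2(37/9) = 0 (numerator and denominator both coprime to 2), so x ∈ ℤ_2^×. Compute digits iteratively via a_i = x_i mod 2, x_{i+1} = (x_i − a_i)/2, with x_0 = x:
  x_0 = 37/9;  a_0 = 1;  x_1 = (x_0 − 1)/2 = 14/9
  x_1 = 14/9;  a_1 = 0;  x_2 = (x_1 − 0)/2 = 7/9
  x_2 = 7/9;  a_2 = 1;  x_3 = (x_2 − 1)/2 = -1/9
  x_3 = -1/9;  a_3 = 1;  x_4 = (x_3 − 1)/2 = -5/9
  x_4 = -5/9;  a_4 = 1;  x_5 = (x_4 − 1)/2 = -7/9
  x_5 = -7/9;  a_5 = 1;  x_6 = (x_5 − 1)/2 = -8/9
Digits: (1, 0, 1, 1, 1, 1).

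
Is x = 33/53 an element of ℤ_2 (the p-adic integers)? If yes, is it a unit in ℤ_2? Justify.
x ∈ ℤ_2^× (unit); v_2(x) = 0

ℤ_2 = {x ∈ ℚ_2 : v_2(x) ≥ 0} and ℤ_2^× = {x ∈ ℤ_2 : v_2(x) = 0}. Here v_2(33/53) = v_2(num) − v_2(den) = 0; compare against these criteria.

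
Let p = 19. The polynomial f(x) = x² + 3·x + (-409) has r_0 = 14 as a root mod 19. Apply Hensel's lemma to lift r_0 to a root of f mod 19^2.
r_1 = 299 (mod 361)

Hensel: r_{i+1} = r_i − f(r_i)·(f′(r_i))^{-1} mod 19^{i+2}, f′(x) = 2x + 3. Iterate:
  r_0 = 14 (mod 19)
  r_1 = 299 (mod 361)
Final: r = 299 satisfies f(r) ≡ 0 mod 19^2.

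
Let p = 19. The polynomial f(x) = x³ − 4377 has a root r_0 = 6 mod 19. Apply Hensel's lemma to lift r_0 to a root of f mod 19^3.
r_2 = 576 (mod 6859)

Hensel: r_{i+1} = r_i − f(r_i)/f′(r_i) mod 19^{i+2}, where f′(x) = 3x². Iterate:
  r_0 = 6 (mod 19)
  r_1 = 215 (mod 361)
  r_2 = 576 (mod 6859)
Final: r = 576 with f(r) ≡ 0 mod 19^3.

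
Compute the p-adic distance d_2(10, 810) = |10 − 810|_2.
d_2(10, 810) = 1/32

Step 1 — x − y = 10 − 810 = -800. Step 2 — v_2(-800) = 5 (factor: -800 = −(2^5 · 25); the sign does not affect v_p). Step 3 — |x − y|_2 = 2^{-5} = 1/32.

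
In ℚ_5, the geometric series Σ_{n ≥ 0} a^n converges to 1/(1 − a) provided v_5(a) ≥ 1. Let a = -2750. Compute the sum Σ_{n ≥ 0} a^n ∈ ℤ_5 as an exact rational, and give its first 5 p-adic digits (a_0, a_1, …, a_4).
Σ a^n = 1/(1 − a) = 1/2751;  first 5 digits = (1, 0, 0, 3, 0)

v_5(a) = 3 ≥ 1, so the series converges in ℤ_5 to 1/(1 − a) = 1/(1 − (-2750)) = 1/2751. Expand this rational in ℤ_5: compute digits iteratively via d_i = x_i mod 5, x_{i+1} = (x_i − d_i)/5. The first 5 digits are (1, 0, 0, 3, 0).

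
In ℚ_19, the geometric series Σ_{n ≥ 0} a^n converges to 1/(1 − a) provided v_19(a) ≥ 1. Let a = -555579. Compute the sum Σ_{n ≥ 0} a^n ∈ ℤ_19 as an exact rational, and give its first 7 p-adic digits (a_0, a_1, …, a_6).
Σ a^n = 1/(1 − a) = 1/555580;  first 7 digits = (1, 0, 0, 14, 14, 18, 5)

v_19(a) = 3 ≥ 1, so the series converges in ℤ_19 to 1/(1 − a) = 1/(1 − (-555579)) = 1/555580. Expand this rational in ℤ_19: compute digits iteratively via d_i = x_i mod 19, x_{i+1} = (x_i − d_i)/19. The first 7 digits are (1, 0, 0, 14, 14, 18, 5).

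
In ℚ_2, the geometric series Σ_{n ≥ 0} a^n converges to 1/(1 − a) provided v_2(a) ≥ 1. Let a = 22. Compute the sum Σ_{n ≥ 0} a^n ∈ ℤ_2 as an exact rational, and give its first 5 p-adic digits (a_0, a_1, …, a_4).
Σ a^n = 1/(1 − a) = -1/21;  first 5 digits = (1, 1, 0, 0, 0)

v_2(a) = 1 ≥ 1, so the series converges in ℤ_2 to 1/(1 − a) = 1/(1 − 22) = -1/21. Expand this rational in ℤ_2: compute digits iteratively via d_i = x_i mod 2, x_{i+1} = (x_i − d_i)/2. The first 5 digits are (1, 1, 0, 0, 0).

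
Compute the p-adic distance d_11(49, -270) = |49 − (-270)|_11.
d_11(49, -270) = 1/11

Step 1 — x − y = 49 − (-270) = 319. Step 2 — v_11(319) = 1 (factor: 319 = (11^1 · 29); the sign does not affect v_p). Step 3 — |x − y|_11 = 11^{-1} = 1/11.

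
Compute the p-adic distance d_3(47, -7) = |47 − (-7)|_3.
d_3(47, -7) = 1/27

Step 1 — x − y = 47 − (-7) = 54. Step 2 — v_3(54) = 3 (factor: 54 = (3^3 · 2); the sign does not affect v_p). Step 3 — |x − y|_3 = 3^{-3} = 1/27.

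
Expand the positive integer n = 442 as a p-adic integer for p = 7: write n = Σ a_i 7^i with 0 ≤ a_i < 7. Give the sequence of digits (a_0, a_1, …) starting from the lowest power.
(a_0, a_1, …) = (1, 0, 2, 1)

Repeated division by 7 gives the digits low-to-high: 442 = 1 + 2·7^2 + 1·7^3. Digit sequence: (1, 0, 2, 1).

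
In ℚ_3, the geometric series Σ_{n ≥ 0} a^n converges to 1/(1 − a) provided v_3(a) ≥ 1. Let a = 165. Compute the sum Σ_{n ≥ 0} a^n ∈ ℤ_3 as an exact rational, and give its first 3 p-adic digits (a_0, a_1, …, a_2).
Σ a^n = 1/(1 − a) = -1/164;  first 3 digits = (1, 1, 1)

v_3(a) = 1 ≥ 1, so the series converges in ℤ_3 to 1/(1 − a) = 1/(1 − 165) = -1/164. Expand this rational in ℤ_3: compute digits iteratively via d_i = x_i mod 3, x_{i+1} = (x_i − d_i)/3. The first 3 digits are (1, 1, 1).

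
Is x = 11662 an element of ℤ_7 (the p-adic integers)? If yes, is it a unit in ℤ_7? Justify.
x ∈ ℤ_7 but not a unit; v_7(x) = 3 > 0

ℤ_7 = {x ∈ ℚ_7 : v_7(x) ≥ 0} and ℤ_7^× = {x ∈ ℤ_7 : v_7(x) = 0}. Here v_7(11662) = v_7(num) − v_7(den) = 3; compare against these criteria.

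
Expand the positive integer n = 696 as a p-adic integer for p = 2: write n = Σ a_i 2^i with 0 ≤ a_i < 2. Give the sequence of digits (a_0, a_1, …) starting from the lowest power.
(a_0, a_1, …) = (0, 0, 0, 1, 1, 1, 0, 1, 0, 1)

Repeated division by 2 gives the digits low-to-high: 696 = 1·2^3 + 1·2^4 + 1·2^5 + 1·2^7 + 1·2^9. Digit sequence: (0, 0, 0, 1, 1, 1, 0, 1, 0, 1).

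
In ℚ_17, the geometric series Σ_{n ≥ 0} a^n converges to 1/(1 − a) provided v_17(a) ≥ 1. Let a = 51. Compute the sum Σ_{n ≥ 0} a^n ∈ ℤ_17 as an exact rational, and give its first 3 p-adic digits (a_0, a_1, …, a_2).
Σ a^n = 1/(1 − a) = -1/50;  first 3 digits = (1, 3, 9)

v_17(a) = 1 ≥ 1, so the series converges in ℤ_17 to 1/(1 − a) = 1/(1 − 51) = -1/50. Expand this rational in ℤ_17: compute digits iteratively via d_i = x_i mod 17, x_{i+1} = (x_i − d_i)/17. The first 3 digits are (1, 3, 9).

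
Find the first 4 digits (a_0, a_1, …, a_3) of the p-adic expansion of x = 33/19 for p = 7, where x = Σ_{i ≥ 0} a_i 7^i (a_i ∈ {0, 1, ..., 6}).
(a_0, …, a_3) = (1, 6, 1, 6)

v_7(33/19) = 0 (numerator and denominator both coprime to 7), so x ∈ ℤ_7^×. Compute digits iteratively via a_i = x_i mod 7, x_{i+1} = (x_i − a_i)/7, with x_0 = x:
  x_0 = 33/19;  a_0 = 1;  x_1 = (x_0 − 1)/7 = 2/19
  x_1 = 2/19;  a_1 = 6;  x_2 = (x_1 − 6)/7 = -16/19
  x_2 = -16/19;  a_2 = 1;  x_3 = (x_2 − 1)/7 = -5/19
  x_3 = -5/19;  a_3 = 6;  x_4 = (x_3 − 6)/7 = -17/19
Digits: (1, 6, 1, 6).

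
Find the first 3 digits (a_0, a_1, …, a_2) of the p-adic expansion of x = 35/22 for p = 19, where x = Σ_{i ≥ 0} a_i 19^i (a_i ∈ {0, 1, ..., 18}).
(a_0, …, a_2) = (18, 0, 6)

v_19(35/22) = 0 (numerator and denominator both coprime to 19), so x ∈ ℤ_19^×. Compute digits iteratively via a_i = x_i mod 19, x_{i+1} = (x_i − a_i)/19, with x_0 = x:
  x_0 = 35/22;  a_0 = 18;  x_1 = (x_0 − 18)/19 = -19/22
  x_1 = -19/22;  a_1 = 0;  x_2 = (x_1 − 0)/19 = -1/22
  x_2 = -1/22;  a_2 = 6;  x_3 = (x_2 − 6)/19 = -7/22
Digits: (18, 0, 6).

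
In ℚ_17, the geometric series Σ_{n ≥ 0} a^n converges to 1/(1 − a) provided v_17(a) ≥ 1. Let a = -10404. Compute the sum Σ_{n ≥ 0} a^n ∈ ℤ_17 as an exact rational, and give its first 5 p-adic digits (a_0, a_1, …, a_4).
Σ a^n = 1/(1 − a) = 1/10405;  first 5 digits = (1, 0, 15, 14, 3)

v_17(a) = 2 ≥ 1, so the series converges in ℤ_17 to 1/(1 − a) = 1/(1 − (-10404)) = 1/10405. Expand this rational in ℤ_17: compute digits iteratively via d_i = x_i mod 17, x_{i+1} = (x_i − d_i)/17. The first 5 digits are (1, 0, 15, 14, 3).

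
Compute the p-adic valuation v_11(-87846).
v_11(-87846) = 4

v_11(n) is the largest exponent k such that 11^k divides n. Factor out: -87846 = -11^4 · 6. (Sign doesn't affect v_p.) So v_11(-87846) = 4.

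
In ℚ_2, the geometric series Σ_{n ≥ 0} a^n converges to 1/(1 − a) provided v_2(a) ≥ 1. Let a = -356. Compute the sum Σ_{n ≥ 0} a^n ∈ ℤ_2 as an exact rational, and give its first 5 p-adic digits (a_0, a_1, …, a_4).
Σ a^n = 1/(1 − a) = 1/357;  first 5 digits = (1, 0, 1, 1, 0)

v_2(a) = 2 ≥ 1, so the series converges in ℤ_2 to 1/(1 − a) = 1/(1 − (-356)) = 1/357. Expand this rational in ℤ_2: compute digits iteratively via d_i = x_i mod 2, x_{i+1} = (x_i − d_i)/2. The first 5 digits are (1, 0, 1, 1, 0).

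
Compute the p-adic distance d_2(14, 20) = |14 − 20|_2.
d_2(14, 20) = 1/2

Step 1 — x − y = 14 − 20 = -6. Step 2 — v_2(-6) = 1 (factor: -6 = −(2^1 · 3); the sign does not affect v_p). Step 3 — |x − y|_2 = 2^{-1} = 1/2.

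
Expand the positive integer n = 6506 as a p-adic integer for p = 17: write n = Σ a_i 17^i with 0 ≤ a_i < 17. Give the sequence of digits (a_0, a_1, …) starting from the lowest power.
(a_0, a_1, …) = (12, 8, 5, 1)

Repeated division by 17 gives the digits low-to-high: 6506 = 12 + 8·17^1 + 5·17^2 + 1·17^3. Digit sequence: (12, 8, 5, 1).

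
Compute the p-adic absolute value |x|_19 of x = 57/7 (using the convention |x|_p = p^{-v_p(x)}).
|57/7|_19 = 1/19

Step 1 — compute v_19(x) by factoring powers of 19 out of the numerator and denominator: v_19(57/7) = 1. Step 2 — apply |x|_p = p^{-v_p(x)} = 19^{-1} = 1/19.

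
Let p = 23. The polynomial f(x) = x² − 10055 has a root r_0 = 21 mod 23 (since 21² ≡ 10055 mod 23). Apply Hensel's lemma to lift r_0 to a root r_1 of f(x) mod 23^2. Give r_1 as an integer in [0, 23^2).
r_1 = 527 (mod 529)

Hensel's recurrence: r_{i+1} = r_i − f(r_i)·(f′(r_i))^{-1} mod 23^{i+2}, with f′(x) = 2x. Iterate:
  r_0 = 21 (mod 23)
  r_1 = 527 (mod 529)
Final: r_1 = 527, and one checks f(r_1) ≡ 0 mod 23^2.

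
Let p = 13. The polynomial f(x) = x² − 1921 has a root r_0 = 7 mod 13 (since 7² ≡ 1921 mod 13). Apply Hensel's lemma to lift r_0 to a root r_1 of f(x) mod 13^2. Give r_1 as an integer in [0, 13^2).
r_1 = 20 (mod 169)

Hensel's recurrence: r_{i+1} = r_i − f(r_i)·(f′(r_i))^{-1} mod 13^{i+2}, with f′(x) = 2x. Iterate:
  r_0 = 7 (mod 13)
  r_1 = 20 (mod 169)
Final: r_1 = 20, and one checks f(r_1) ≡ 0 mod 13^2.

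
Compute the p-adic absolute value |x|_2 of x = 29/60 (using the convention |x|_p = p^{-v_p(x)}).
|29/60|_2 = 4

Step 1 — compute v_2(x) by factoring powers of 2 out of the numerator and denominator: v_2(29/60) = -2. Step 2 — apply |x|_p = p^{-v_p(x)} = 2^{2} = 4.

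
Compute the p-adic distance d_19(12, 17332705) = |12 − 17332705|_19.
d_19(12, 17332705) = 1/2476099

Step 1 — x − y = 12 − 17332705 = -17332693. Step 2 — v_19(-17332693) = 5 (factor: -17332693 = −(19^5 · 7); the sign does not affect v_p). Step 3 — |x − y|_19 = 19^{-5} = 1/2476099.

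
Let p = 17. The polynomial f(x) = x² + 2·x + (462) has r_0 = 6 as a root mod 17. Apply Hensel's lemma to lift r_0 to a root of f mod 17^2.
r_1 = 176 (mod 289)

Hensel: r_{i+1} = r_i − f(r_i)·(f′(r_i))^{-1} mod 17^{i+2}, f′(x) = 2x + 2. Iterate:
  r_0 = 6 (mod 17)
  r_1 = 176 (mod 289)
Final: r = 176 satisfies f(r) ≡ 0 mod 17^2.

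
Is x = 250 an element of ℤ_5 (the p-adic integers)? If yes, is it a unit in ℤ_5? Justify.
x ∈ ℤ_5 but not a unit; v_5(x) = 3 > 0

ℤ_5 = {x ∈ ℚ_5 : v_5(x) ≥ 0} and ℤ_5^× = {x ∈ ℤ_5 : v_5(x) = 0}. Here v_5(250) = v_5(num) − v_5(den) = 3; compare against these criteria.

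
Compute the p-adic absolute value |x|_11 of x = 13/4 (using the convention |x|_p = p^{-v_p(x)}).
|13/4|_11 = 1

Step 1 — compute v_11(x) by factoring powers of 11 out of the numerator and denominator: v_11(13/4) = 0. Step 2 — apply |x|_p = p^{-v_p(x)} = 11^{0} = 1.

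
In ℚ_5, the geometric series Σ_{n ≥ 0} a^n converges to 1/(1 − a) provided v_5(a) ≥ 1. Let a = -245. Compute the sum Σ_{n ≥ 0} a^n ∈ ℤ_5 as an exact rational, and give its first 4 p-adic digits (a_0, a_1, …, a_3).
Σ a^n = 1/(1 − a) = 1/246;  first 4 digits = (1, 1, 1, 4)

v_5(a) = 1 ≥ 1, so the series converges in ℤ_5 to 1/(1 − a) = 1/(1 − (-245)) = 1/246. Expand this rational in ℤ_5: compute digits iteratively via d_i = x_i mod 5, x_{i+1} = (x_i − d_i)/5. The first 4 digits are (1, 1, 1, 4).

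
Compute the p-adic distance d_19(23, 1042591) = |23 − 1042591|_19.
d_19(23, 1042591) = 1/130321

Step 1 — x − y = 23 − 1042591 = -1042568. Step 2 — v_19(-1042568) = 4 (factor: -1042568 = −(19^4 · 8); the sign does not affect v_p). Step 3 — |x − y|_19 = 19^{-4} = 1/130321.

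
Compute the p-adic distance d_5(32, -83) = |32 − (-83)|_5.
d_5(32, -83) = 1/5

Step 1 — x − y = 32 − (-83) = 115. Step 2 — v_5(115) = 1 (factor: 115 = (5^1 · 23); the sign does not affect v_p). Step 3 — |x − y|_5 = 5^{-1} = 1/5.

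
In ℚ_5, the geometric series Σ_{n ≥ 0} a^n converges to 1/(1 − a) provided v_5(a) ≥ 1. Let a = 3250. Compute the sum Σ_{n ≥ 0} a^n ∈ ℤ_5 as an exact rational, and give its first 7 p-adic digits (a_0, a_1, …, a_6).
Σ a^n = 1/(1 − a) = -1/3249;  first 7 digits = (1, 0, 0, 1, 0, 1, 1)

v_5(a) = 3 ≥ 1, so the series converges in ℤ_5 to 1/(1 − a) = 1/(1 − 3250) = -1/3249. Expand this rational in ℤ_5: compute digits iteratively via d_i = x_i mod 5, x_{i+1} = (x_i − d_i)/5. The first 7 digits are (1, 0, 0, 1, 0, 1, 1).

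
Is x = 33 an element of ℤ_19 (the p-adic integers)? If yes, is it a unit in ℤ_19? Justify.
x ∈ ℤ_19^× (unit); v_19(x) = 0

ℤ_19 = {x ∈ ℚ_19 : v_19(x) ≥ 0} and ℤ_19^× = {x ∈ ℤ_19 : v_19(x) = 0}. Here v_19(33) = v_19(num) − v_19(den) = 0; compare against these criteria.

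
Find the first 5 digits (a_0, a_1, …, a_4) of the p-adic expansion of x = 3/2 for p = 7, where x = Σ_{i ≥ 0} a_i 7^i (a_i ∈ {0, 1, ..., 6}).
(a_0, …, a_4) = (5, 3, 3, 3, 3)

v_7(3/2) = 0 (numerator and denominator both coprime to 7), so x ∈ ℤ_7^×. Compute digits iteratively via a_i = x_i mod 7, x_{i+1} = (x_i − a_i)/7, with x_0 = x:
  x_0 = 3/2;  a_0 = 5;  x_1 = (x_0 − 5)/7 = -1/2
  x_1 = -1/2;  a_1 = 3;  x_2 = (x_1 − 3)/7 = -1/2
  x_2 = -1/2;  a_2 = 3;  x_3 = (x_2 − 3)/7 = -1/2
  x_3 = -1/2;  a_3 = 3;  x_4 = (x_3 − 3)/7 = -1/2
  x_4 = -1/2;  a_4 = 3;  x_5 = (x_4 − 3)/7 = -1/2
Digits: (5, 3, 3, 3, 3).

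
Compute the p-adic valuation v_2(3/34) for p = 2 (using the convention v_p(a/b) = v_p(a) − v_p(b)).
v_2(3/34) = -1

Factor powers of 2 from the numerator and denominator of the reduced fraction: 3 = 2^0 · 3 and 34 = 2^1 · 17. Apply v_p(a/b) = v_p(a) − v_p(b): v_2(3/34) = 0 − 1 = -1.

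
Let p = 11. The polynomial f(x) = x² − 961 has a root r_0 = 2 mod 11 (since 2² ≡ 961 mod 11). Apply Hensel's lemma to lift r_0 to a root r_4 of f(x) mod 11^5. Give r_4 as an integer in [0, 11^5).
r_4 = 161020 (mod 161051)

Hensel's recurrence: r_{i+1} = r_i − f(r_i)·(f′(r_i))^{-1} mod 11^{i+2}, with f′(x) = 2x. Iterate:
  r_0 = 2 (mod 11)
  r_1 = 90 (mod 121)
  r_2 = 1300 (mod 1331)
  r_3 = 14610 (mod 14641)
  r_4 = 161020 (mod 161051)
Final: r_4 = 161020, and one checks f(r_4) ≡ 0 mod 11^5.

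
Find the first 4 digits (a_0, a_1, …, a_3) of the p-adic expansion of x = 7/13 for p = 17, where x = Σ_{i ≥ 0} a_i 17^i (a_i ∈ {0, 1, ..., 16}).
(a_0, …, a_3) = (11, 2, 9, 6)

v_17(7/13) = 0 (numerator and denominator both coprime to 17), so x ∈ ℤ_17^×. Compute digits iteratively via a_i = x_i mod 17, x_{i+1} = (x_i − a_i)/17, with x_0 = x:
  x_0 = 7/13;  a_0 = 11;  x_1 = (x_0 − 11)/17 = -8/13
  x_1 = -8/13;  a_1 = 2;  x_2 = (x_1 − 2)/17 = -2/13
  x_2 = -2/13;  a_2 = 9;  x_3 = (x_2 − 9)/17 = -7/13
  x_3 = -7/13;  a_3 = 6;  x_4 = (x_3 − 6)/17 = -5/13
Digits: (11, 2, 9, 6).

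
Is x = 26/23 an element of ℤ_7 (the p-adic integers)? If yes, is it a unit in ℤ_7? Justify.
x ∈ ℤ_7^× (unit); v_7(x) = 0

ℤ_7 = {x ∈ ℚ_7 : v_7(x) ≥ 0} and ℤ_7^× = {x ∈ ℤ_7 : v_7(x) = 0}. Here v_7(26/23) = v_7(num) − v_7(den) = 0; compare against these criteria.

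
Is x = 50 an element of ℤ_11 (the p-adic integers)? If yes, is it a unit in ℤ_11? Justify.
x ∈ ℤ_11^× (unit); v_11(x) = 0

ℤ_11 = {x ∈ ℚ_11 : v_11(x) ≥ 0} and ℤ_11^× = {x ∈ ℤ_11 : v_11(x) = 0}. Here v_11(50) = v_11(num) − v_11(den) = 0; compare against these criteria.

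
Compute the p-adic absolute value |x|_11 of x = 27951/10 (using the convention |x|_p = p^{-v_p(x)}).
|27951/10|_11 = 1/1331

Step 1 — compute v_11(x) by factoring powers of 11 out of the numerator and denominator: v_11(27951/10) = 3. Step 2 — apply |x|_p = p^{-v_p(x)} = 11^{-3} = 1/1331.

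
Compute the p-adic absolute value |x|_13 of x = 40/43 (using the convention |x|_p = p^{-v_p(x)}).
|40/43|_13 = 1

Step 1 — compute v_13(x) by factoring powers of 13 out of the numerator and denominator: v_13(40/43) = 0. Step 2 — apply |x|_p = p^{-v_p(x)} = 13^{0} = 1.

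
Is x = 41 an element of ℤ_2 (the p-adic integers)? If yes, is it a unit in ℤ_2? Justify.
x ∈ ℤ_2^× (unit); v_2(x) = 0

ℤ_2 = {x ∈ ℚ_2 : v_2(x) ≥ 0} and ℤ_2^× = {x ∈ ℤ_2 : v_2(x) = 0}. Here v_2(41) = v_2(num) − v_2(den) = 0; compare against these criteria.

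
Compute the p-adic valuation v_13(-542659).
v_13(-542659) = 4

v_13(n) is the largest exponent k such that 13^k divides n. Factor out: -542659 = -13^4 · 19. (Sign doesn't affect v_p.) So v_13(-542659) = 4.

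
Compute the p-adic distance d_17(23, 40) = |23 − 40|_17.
d_17(23, 40) = 1/17

Step 1 — x − y = 23 − 40 = -17. Step 2 — v_17(-17) = 1 (factor: -17 = −(17^1 · 1); the sign does not affect v_p). Step 3 — |x − y|_17 = 17^{-1} = 1/17.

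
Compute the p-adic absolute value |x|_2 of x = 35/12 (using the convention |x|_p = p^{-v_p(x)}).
|35/12|_2 = 4

Step 1 — compute v_2(x) by factoring powers of 2 out of the numerator and denominator: v_2(35/12) = -2. Step 2 — apply |x|_p = p^{-v_p(x)} = 2^{2} = 4.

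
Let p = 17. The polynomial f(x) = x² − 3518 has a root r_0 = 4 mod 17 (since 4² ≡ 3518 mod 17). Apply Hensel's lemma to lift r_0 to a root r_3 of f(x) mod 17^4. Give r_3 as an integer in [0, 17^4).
r_3 = 40396 (mod 83521)

Hensel's recurrence: r_{i+1} = r_i − f(r_i)·(f′(r_i))^{-1} mod 17^{i+2}, with f′(x) = 2x. Iterate:
  r_0 = 4 (mod 17)
  r_1 = 225 (mod 289)
  r_2 = 1092 (mod 4913)
  r_3 = 40396 (mod 83521)
Final: r_3 = 40396, and one checks f(r_3) ≡ 0 mod 17^4.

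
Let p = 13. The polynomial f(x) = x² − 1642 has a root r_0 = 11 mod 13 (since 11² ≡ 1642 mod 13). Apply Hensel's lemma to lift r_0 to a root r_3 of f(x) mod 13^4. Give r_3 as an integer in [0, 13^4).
r_3 = 22150 (mod 28561)

Hensel's recurrence: r_{i+1} = r_i − f(r_i)·(f′(r_i))^{-1} mod 13^{i+2}, with f′(x) = 2x. Iterate:
  r_0 = 11 (mod 13)
  r_1 = 11 (mod 169)
  r_2 = 180 (mod 2197)
  r_3 = 22150 (mod 28561)
Final: r_3 = 22150, and one checks f(r_3) ≡ 0 mod 13^4.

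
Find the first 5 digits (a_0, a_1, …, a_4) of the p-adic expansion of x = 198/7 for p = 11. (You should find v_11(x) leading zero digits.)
(a_0, …, a_4) = (0, 1, 8, 4, 9)

v_11(198/7) = 1, so a_0 = ... = a_0 = 0. Factor out: x = 11^1 · u with u = 18/7 a unit in ℤ_11. Expand u iteratively via a_{v+i} = u_i mod 11, u_{i+1} = (u_i − a_{v+i})/11:
  u_0 = 18/7;  a_1 = 1;  u_1 = (u_0 − 1)/11 = 1/7
  u_1 = 1/7;  a_2 = 8;  u_2 = (u_1 − 8)/11 = -5/7
  u_2 = -5/7;  a_3 = 4;  u_3 = (u_2 − 4)/11 = -3/7
  u_3 = -3/7;  a_4 = 9;  u_4 = (u_3 − 9)/11 = -6/7
Digits: (0, 1, 8, 4, 9).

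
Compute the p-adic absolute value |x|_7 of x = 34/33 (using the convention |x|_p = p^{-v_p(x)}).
|34/33|_7 = 1

Step 1 — compute v_7(x) by factoring powers of 7 out of the numerator and denominator: v_7(34/33) = 0. Step 2 — apply |x|_p = p^{-v_p(x)} = 7^{0} = 1.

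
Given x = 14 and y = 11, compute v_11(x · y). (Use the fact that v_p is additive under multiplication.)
v_11(154) = 1

v_p(x) = 0 (factor: 14 = 11^0 · 14); v_p(y) = 1 (factor: 11 = 11^1 · 1). Additivity: v_p(xy) = v_p(x) + v_p(y) = 0 + 1 = 1. (Direct check: xy = 154 = 11^1 · (14).)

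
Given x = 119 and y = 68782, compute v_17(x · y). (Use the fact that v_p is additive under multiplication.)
v_17(8185058) = 4

v_p(x) = 1 (factor: 119 = 17^1 · 7); v_p(y) = 3 (factor: 68782 = 17^3 · 14). Additivity: v_p(xy) = v_p(x) + v_p(y) = 1 + 3 = 4. (Direct check: xy = 8185058 = 17^4 · (98).)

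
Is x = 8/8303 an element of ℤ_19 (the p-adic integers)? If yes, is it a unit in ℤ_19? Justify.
x ∉ ℤ_19 (v_19(x) = -2 < 0)

ℤ_19 = {x ∈ ℚ_19 : v_19(x) ≥ 0} and ℤ_19^× = {x ∈ ℤ_19 : v_19(x) = 0}. Here v_19(8/8303) = v_19(num) − v_19(den) = -2; compare against these criteria.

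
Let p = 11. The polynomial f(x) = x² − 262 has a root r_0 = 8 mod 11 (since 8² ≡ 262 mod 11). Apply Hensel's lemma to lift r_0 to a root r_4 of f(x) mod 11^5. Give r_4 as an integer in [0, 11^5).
r_4 = 45955 (mod 161051)

Hensel's recurrence: r_{i+1} = r_i − f(r_i)·(f′(r_i))^{-1} mod 11^{i+2}, with f′(x) = 2x. Iterate:
  r_0 = 8 (mod 11)
  r_1 = 96 (mod 121)
  r_2 = 701 (mod 1331)
  r_3 = 2032 (mod 14641)
  r_4 = 45955 (mod 161051)
Final: r_4 = 45955, and one checks f(r_4) ≡ 0 mod 11^5.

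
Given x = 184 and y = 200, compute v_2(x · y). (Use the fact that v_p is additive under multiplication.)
v_2(36800) = 6

v_p(x) = 3 (factor: 184 = 2^3 · 23); v_p(y) = 3 (factor: 200 = 2^3 · 25). Additivity: v_p(xy) = v_p(x) + v_p(y) = 3 + 3 = 6. (Direct check: xy = 36800 = 2^6 · (575).)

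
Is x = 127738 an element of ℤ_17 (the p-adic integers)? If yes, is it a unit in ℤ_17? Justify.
x ∈ ℤ_17 but not a unit; v_17(x) = 3 > 0

ℤ_17 = {x ∈ ℚ_17 : v_17(x) ≥ 0} and ℤ_17^× = {x ∈ ℤ_17 : v_17(x) = 0}. Here v_17(127738) = v_17(num) − v_17(den) = 3; compare against these criteria.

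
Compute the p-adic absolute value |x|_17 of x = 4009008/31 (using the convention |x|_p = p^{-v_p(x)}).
|4009008/31|_17 = 1/83521

Step 1 — compute v_17(x) by factoring powers of 17 out of the numerator and denominator: v_17(4009008/31) = 4. Step 2 — apply |x|_p = p^{-v_p(x)} = 17^{-4} = 1/83521.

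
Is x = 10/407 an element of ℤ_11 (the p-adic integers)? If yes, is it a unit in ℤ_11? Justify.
x ∉ ℤ_11 (v_11(x) = -1 < 0)

ℤ_11 = {x ∈ ℚ_11 : v_11(x) ≥ 0} and ℤ_11^× = {x ∈ ℤ_11 : v_11(x) = 0}. Here v_11(10/407) = v_11(num) − v_11(den) = -1; compare against these criteria.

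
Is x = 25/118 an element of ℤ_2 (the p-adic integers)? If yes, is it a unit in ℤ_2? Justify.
x ∉ ℤ_2 (v_2(x) = -1 < 0)

ℤ_2 = {x ∈ ℚ_2 : v_2(x) ≥ 0} and ℤ_2^× = {x ∈ ℤ_2 : v_2(x) = 0}. Here v_2(25/118) = v_2(num) − v_2(den) = -1; compare against these criteria.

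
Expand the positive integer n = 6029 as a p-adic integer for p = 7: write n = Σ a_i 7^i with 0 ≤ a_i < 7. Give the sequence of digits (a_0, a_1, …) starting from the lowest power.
(a_0, a_1, …) = (2, 0, 4, 3, 2)

Repeated division by 7 gives the digits low-to-high: 6029 = 2 + 4·7^2 + 3·7^3 + 2·7^4. Digit sequence: (2, 0, 4, 3, 2).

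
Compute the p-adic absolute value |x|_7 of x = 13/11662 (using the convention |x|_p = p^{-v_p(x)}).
|13/11662|_7 = 343

Step 1 — compute v_7(x) by factoring powers of 7 out of the numerator and denominator: v_7(13/11662) = -3. Step 2 — apply |x|_p = p^{-v_p(x)} = 7^{3} = 343.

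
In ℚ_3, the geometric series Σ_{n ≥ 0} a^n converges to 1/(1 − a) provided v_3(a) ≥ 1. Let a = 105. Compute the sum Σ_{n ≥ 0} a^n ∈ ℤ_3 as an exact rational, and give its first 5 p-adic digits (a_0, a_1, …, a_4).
Σ a^n = 1/(1 − a) = -1/104;  first 5 digits = (1, 2, 0, 0, 0)

v_3(a) = 1 ≥ 1, so the series converges in ℤ_3 to 1/(1 − a) = 1/(1 − 105) = -1/104. Expand this rational in ℤ_3: compute digits iteratively via d_i = x_i mod 3, x_{i+1} = (x_i − d_i)/3. The first 5 digits are (1, 2, 0, 0, 0).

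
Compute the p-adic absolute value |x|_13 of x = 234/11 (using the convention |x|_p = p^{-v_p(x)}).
|234/11|_13 = 1/13

Step 1 — compute v_13(x) by factoring powers of 13 out of the numerator and denominator: v_13(234/11) = 1. Step 2 — apply |x|_p = p^{-v_p(x)} = 13^{-1} = 1/13.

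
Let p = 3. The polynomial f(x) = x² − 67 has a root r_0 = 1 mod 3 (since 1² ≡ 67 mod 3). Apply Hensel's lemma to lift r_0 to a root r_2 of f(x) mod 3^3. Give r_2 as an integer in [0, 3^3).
r_2 = 16 (mod 27)

Hensel's recurrence: r_{i+1} = r_i − f(r_i)·(f′(r_i))^{-1} mod 3^{i+2}, with f′(x) = 2x. Iterate:
  r_0 = 1 (mod 3)
  r_1 = 7 (mod 9)
  r_2 = 16 (mod 27)
Final: r_2 = 16, and one checks f(r_2) ≡ 0 mod 3^3.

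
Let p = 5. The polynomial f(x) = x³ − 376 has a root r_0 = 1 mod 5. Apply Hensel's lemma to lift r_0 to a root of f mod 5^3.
r_2 = 1 (mod 125)

Hensel: r_{i+1} = r_i − f(r_i)/f′(r_i) mod 5^{i+2}, where f′(x) = 3x². Iterate:
  r_0 = 1 (mod 5)
  r_1 = 1 (mod 25)
  r_2 = 1 (mod 125)
Final: r = 1 with f(r) ≡ 0 mod 5^3.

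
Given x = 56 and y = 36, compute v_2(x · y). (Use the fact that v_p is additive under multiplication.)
v_2(2016) = 5

v_p(x) = 3 (factor: 56 = 2^3 · 7); v_p(y) = 2 (factor: 36 = 2^2 · 9). Additivity: v_p(xy) = v_p(x) + v_p(y) = 3 + 2 = 5. (Direct check: xy = 2016 = 2^5 · (63).)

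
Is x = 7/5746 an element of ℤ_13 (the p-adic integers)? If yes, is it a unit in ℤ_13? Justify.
x ∉ ℤ_13 (v_13(x) = -2 < 0)

ℤ_13 = {x ∈ ℚ_13 : v_13(x) ≥ 0} and ℤ_13^× = {x ∈ ℤ_13 : v_13(x) = 0}. Here v_13(7/5746) = v_13(num) − v_13(den) = -2; compare against these criteria.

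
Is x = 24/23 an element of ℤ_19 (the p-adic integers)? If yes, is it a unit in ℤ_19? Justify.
x ∈ ℤ_19^× (unit); v_19(x) = 0

ℤ_19 = {x ∈ ℚ_19 : v_19(x) ≥ 0} and ℤ_19^× = {x ∈ ℤ_19 : v_19(x) = 0}. Here v_19(24/23) = v_19(num) − v_19(den) = 0; compare against these criteria.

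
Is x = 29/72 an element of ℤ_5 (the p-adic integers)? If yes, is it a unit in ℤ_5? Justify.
x ∈ ℤ_5^× (unit); v_5(x) = 0

ℤ_5 = {x ∈ ℚ_5 : v_5(x) ≥ 0} and ℤ_5^× = {x ∈ ℤ_5 : v_5(x) = 0}. Here v_5(29/72) = v_5(num) − v_5(den) = 0; compare against these criteria.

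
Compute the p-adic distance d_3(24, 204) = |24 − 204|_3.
d_3(24, 204) = 1/9

Step 1 — x − y = 24 − 204 = -180. Step 2 — v_3(-180) = 2 (factor: -180 = −(3^2 · 20); the sign does not affect v_p). Step 3 — |x − y|_3 = 3^{-2} = 1/9.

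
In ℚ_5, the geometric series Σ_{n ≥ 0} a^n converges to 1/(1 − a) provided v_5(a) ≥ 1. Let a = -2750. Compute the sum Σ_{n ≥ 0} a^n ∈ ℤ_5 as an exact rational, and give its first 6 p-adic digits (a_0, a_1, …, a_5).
Σ a^n = 1/(1 − a) = 1/2751;  first 6 digits = (1, 0, 0, 3, 0, 4)

v_5(a) = 3 ≥ 1, so the series converges in ℤ_5 to 1/(1 − a) = 1/(1 − (-2750)) = 1/2751. Expand this rational in ℤ_5: compute digits iteratively via d_i = x_i mod 5, x_{i+1} = (x_i − d_i)/5. The first 6 digits are (1, 0, 0, 3, 0, 4).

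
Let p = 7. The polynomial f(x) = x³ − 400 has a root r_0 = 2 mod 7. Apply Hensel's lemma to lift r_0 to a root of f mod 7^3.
r_2 = 149 (mod 343)

Hensel: r_{i+1} = r_i − f(r_i)/f′(r_i) mod 7^{i+2}, where f′(x) = 3x². Iterate:
  r_0 = 2 (mod 7)
  r_1 = 2 (mod 49)
  r_2 = 149 (mod 343)
Final: r = 149 with f(r) ≡ 0 mod 7^3.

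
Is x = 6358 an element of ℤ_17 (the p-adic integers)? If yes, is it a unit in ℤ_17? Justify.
x ∈ ℤ_17 but not a unit; v_17(x) = 2 > 0

ℤ_17 = {x ∈ ℚ_17 : v_17(x) ≥ 0} and ℤ_17^× = {x ∈ ℤ_17 : v_17(x) = 0}. Here v_17(6358) = v_17(num) − v_17(den) = 2; compare against these criteria.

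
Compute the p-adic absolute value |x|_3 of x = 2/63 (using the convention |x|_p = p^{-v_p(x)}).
|2/63|_3 = 9

Step 1 — compute v_3(x) by factoring powers of 3 out of the numerator and denominator: v_3(2/63) = -2. Step 2 — apply |x|_p = p^{-v_p(x)} = 3^{2} = 9.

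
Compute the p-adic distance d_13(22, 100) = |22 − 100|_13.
d_13(22, 100) = 1/13

Step 1 — x − y = 22 − 100 = -78. Step 2 — v_13(-78) = 1 (factor: -78 = −(13^1 · 6); the sign does not affect v_p). Step 3 — |x − y|_13 = 13^{-1} = 1/13.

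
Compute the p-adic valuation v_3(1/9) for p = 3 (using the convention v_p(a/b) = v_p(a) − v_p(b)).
v_3(1/9) = -2

Factor powers of 3 from the numerator and denominator of the reduced fraction: 1 = 3^0 · 1 and 9 = 3^2 · 1. Apply v_p(a/b) = v_p(a) − v_p(b): v_3(1/9) = 0 − 2 = -2.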